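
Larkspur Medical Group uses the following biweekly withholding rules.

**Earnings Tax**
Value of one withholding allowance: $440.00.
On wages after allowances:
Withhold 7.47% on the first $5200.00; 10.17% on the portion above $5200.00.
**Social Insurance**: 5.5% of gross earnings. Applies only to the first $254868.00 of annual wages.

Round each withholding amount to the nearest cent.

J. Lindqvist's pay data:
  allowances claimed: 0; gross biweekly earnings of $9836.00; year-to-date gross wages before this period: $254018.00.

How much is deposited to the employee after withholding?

Earnings Tax: taxable = $9836.00
  $388.44 + 10.17% × ($9836.00 − $5200.00) = $388.44 + 10.17% × $4636.00 = $859.92
Social Insurance: cap $254868.00 − YTD $254018.00 = $850.00 subject; 5.5% × $850.00 = $46.75
Total withheld: $859.92 + $46.75 = $906.67
Net pay: $9836.00 − $906.67 = $8929.33

$8929.33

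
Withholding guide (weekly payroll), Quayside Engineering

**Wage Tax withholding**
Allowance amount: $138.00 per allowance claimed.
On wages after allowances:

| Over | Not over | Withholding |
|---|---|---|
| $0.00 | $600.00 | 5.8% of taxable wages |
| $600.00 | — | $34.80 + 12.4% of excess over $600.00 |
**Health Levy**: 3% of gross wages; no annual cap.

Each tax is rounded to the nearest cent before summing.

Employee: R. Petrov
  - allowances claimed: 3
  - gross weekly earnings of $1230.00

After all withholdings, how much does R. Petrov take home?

$1131.52

Wage Tax: taxable = $1230.00 − 3×$138.00 = $816.00
  $34.80 + 12.4% × ($816.00 − $600.00) = $34.80 + 12.4% × $216.00 = $61.58
Health Levy: 3% × $1230.00 = $36.90
Total withheld: $61.58 + $36.90 = $98.48
Net pay: $1230.00 − $98.48 = $1131.52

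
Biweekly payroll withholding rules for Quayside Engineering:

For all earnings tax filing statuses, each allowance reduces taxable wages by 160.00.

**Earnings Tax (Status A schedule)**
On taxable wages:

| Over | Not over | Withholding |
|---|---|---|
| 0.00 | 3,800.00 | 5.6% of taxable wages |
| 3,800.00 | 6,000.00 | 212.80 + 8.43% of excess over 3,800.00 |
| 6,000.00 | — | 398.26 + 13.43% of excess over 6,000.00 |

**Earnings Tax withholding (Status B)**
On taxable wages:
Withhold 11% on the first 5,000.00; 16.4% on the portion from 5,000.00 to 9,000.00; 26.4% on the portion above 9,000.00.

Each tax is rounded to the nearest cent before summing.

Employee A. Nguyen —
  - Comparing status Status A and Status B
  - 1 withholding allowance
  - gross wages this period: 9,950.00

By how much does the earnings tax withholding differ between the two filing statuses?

507.30

Earnings Tax (Status A): taxable = 9,950.00 − 1×160.00 = 9,790.00
  398.26 + 13.43% × (9,790.00 − 6,000.00) = 398.26 + 13.43% × 3,790.00 = 907.26
Earnings Tax (Status B): taxable = 9,950.00 − 1×160.00 = 9,790.00
  1,206.00 + 26.4% × (9,790.00 − 9,000.00) = 1,206.00 + 26.4% × 790.00 = 1,414.56
Difference: |907.26 − 1,414.56| = 507.30 (higher under Status B)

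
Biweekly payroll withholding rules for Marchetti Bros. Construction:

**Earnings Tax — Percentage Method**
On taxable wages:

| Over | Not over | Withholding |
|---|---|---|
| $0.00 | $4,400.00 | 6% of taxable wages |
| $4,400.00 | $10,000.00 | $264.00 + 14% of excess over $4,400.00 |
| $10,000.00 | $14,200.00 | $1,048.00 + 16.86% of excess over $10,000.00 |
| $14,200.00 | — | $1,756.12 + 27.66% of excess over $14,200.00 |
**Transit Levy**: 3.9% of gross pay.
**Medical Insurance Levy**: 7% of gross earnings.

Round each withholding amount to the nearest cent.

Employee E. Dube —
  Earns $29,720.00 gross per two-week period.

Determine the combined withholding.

$9,288.43

Earnings Tax: taxable = $29,720.00
  $1,756.12 + 27.66% × ($29,720.00 − $14,200.00) = $1,756.12 + 27.66% × $15,520.00 = $6,048.95
Transit Levy: 3.9% × $29,720.00 = $1,159.08
Medical Insurance Levy: 7% × $29,720.00 = $2,080.40
Total: $6,048.95 + $1,159.08 + $2,080.40 = $9,288.43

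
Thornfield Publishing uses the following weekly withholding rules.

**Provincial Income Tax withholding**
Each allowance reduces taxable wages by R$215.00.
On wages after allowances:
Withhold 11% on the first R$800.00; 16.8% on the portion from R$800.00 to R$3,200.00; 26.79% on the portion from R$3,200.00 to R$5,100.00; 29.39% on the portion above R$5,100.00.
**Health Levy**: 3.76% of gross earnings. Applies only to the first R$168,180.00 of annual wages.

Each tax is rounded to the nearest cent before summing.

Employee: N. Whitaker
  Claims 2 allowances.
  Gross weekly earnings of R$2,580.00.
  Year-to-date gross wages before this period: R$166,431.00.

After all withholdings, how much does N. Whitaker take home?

R$2,199.44

Provincial Income Tax: taxable = R$2,580.00 − 2×R$215.00 = R$2,150.00
  R$88.00 + 16.8% × (R$2,150.00 − R$800.00) = R$88.00 + 16.8% × R$1,350.00 = R$314.80
Health Levy: cap R$168,180.00 − YTD R$166,431.00 = R$1,749.00 subject; 3.76% × R$1,749.00 = R$65.76
Total withheld: R$314.80 + R$65.76 = R$380.56
Net pay: R$2,580.00 − R$380.56 = R$2,199.44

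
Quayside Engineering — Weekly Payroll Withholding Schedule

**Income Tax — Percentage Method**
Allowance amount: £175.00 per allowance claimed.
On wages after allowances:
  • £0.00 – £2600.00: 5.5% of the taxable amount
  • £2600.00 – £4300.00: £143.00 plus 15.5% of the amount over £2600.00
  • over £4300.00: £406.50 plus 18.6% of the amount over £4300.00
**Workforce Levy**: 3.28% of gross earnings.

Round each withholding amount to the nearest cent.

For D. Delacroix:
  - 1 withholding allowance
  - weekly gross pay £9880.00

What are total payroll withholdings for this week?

£1735.89

Income Tax: taxable = £9880.00 − 1×£175.00 = £9705.00
  £406.50 + 18.6% × (£9705.00 − £4300.00) = £406.50 + 18.6% × £5405.00 = £1411.83
Workforce Levy: 3.28% × £9880.00 = £324.06
Total: £1411.83 + £324.06 = £1735.89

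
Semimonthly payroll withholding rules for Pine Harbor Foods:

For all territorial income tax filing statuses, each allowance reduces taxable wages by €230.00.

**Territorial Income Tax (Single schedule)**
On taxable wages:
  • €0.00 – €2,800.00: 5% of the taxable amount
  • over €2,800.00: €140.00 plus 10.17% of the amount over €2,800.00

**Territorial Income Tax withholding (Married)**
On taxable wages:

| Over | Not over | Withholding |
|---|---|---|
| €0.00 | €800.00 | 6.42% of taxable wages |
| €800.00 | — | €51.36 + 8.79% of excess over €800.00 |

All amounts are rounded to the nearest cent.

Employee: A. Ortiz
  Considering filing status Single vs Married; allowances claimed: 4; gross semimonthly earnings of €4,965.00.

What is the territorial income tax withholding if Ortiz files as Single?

Territorial Income Tax (Single): taxable = €4,965.00 − 4×€230.00 = €4,045.00
  €140.00 + 10.17% × (€4,045.00 − €2,800.00) = €140.00 + 10.17% × €1,245.00 = €266.62

€266.62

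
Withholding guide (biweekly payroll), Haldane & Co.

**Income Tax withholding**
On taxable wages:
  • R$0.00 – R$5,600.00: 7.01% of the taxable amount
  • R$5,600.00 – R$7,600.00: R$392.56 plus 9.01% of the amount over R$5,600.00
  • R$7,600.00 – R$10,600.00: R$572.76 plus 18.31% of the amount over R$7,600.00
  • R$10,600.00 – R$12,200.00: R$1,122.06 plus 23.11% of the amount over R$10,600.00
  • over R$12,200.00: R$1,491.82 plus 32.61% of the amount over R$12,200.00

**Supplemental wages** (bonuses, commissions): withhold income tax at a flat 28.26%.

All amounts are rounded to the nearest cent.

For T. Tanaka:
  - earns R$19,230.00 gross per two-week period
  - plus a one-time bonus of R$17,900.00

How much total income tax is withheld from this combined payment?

Income Tax: taxable = R$19,230.00
  R$1,491.82 + 32.61% × (R$19,230.00 − R$12,200.00) = R$1,491.82 + 32.61% × R$7,030.00 = R$3,784.30
Supplemental (28.26% flat on bonus): 28.26% × R$17,900.00 = R$5,058.54
Total income tax: R$3,784.30 + R$5,058.54 = R$8,842.84

R$8,842.84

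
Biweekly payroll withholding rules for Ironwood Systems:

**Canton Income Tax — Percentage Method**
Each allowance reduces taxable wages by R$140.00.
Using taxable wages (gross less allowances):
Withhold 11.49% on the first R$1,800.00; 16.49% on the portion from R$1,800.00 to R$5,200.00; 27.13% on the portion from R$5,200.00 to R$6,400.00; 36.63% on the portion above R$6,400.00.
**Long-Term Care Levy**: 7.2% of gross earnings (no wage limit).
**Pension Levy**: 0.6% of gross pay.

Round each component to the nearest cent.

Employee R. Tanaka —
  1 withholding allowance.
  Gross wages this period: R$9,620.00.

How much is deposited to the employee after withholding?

Canton Income Tax: taxable = R$9,620.00 − 1×R$140.00 = R$9,480.00
  R$1,093.04 + 36.63% × (R$9,480.00 − R$6,400.00) = R$1,093.04 + 36.63% × R$3,080.00 = R$2,221.24
Long-Term Care Levy: 7.2% × R$9,620.00 = R$692.64
Pension Levy: 0.6% × R$9,620.00 = R$57.72
Total withheld: R$2,221.24 + R$692.64 + R$57.72 = R$2,971.60
Net pay: R$9,620.00 − R$2,971.60 = R$6,648.40

R$6,648.40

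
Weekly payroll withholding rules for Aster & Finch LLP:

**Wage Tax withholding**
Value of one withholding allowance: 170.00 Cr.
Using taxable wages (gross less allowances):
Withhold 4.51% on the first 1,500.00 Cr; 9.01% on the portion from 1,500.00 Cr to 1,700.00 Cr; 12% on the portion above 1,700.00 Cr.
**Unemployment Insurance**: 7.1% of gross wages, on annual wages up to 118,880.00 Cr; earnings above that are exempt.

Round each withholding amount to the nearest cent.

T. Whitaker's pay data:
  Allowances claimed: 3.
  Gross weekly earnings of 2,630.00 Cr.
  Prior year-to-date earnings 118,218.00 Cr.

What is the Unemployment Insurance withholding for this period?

47.00 Cr

Unemployment Insurance: cap 118,880.00 Cr − YTD 118,218.00 Cr = 662.00 Cr subject; 7.1% × 662.00 Cr = 47.00 Cr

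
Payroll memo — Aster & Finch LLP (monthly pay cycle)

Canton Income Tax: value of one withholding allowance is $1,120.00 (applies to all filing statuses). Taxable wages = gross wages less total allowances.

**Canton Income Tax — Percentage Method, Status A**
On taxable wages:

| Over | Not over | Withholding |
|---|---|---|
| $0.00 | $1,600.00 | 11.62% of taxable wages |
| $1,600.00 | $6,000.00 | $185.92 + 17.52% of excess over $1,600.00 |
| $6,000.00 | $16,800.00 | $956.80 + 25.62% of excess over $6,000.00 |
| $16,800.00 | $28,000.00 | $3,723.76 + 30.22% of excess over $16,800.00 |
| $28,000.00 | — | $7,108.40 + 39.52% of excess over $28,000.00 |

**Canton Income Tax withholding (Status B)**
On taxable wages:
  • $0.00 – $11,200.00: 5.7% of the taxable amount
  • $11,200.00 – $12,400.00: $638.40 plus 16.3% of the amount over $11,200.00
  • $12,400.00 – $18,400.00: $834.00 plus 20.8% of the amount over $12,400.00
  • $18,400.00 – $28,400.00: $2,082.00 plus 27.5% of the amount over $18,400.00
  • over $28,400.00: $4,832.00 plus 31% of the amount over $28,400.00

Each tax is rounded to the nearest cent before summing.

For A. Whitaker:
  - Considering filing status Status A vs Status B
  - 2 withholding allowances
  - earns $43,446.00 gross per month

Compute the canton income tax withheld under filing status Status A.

Canton Income Tax (Status A): taxable = $43,446.00 − 2×$1,120.00 = $41,206.00
  $7,108.40 + 39.52% × ($41,206.00 − $28,000.00) = $7,108.40 + 39.52% × $13,206.00 = $12,327.41

$12,327.41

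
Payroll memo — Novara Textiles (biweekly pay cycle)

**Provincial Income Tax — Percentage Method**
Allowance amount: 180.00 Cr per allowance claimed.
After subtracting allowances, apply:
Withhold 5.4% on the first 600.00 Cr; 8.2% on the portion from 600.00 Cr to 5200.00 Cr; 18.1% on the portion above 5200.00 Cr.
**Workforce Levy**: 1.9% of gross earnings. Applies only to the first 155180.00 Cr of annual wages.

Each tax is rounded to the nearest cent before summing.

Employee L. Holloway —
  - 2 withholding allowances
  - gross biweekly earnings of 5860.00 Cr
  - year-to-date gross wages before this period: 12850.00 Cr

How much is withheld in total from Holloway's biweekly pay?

Provincial Income Tax: taxable = 5860.00 Cr − 2×180.00 Cr = 5500.00 Cr
  409.60 Cr + 18.1% × (5500.00 Cr − 5200.00 Cr) = 409.60 Cr + 18.1% × 300.00 Cr = 463.90 Cr
Workforce Levy: 1.9% × 5860.00 Cr = 111.34 Cr
Total: 463.90 Cr + 111.34 Cr = 575.24 Cr

575.24 Cr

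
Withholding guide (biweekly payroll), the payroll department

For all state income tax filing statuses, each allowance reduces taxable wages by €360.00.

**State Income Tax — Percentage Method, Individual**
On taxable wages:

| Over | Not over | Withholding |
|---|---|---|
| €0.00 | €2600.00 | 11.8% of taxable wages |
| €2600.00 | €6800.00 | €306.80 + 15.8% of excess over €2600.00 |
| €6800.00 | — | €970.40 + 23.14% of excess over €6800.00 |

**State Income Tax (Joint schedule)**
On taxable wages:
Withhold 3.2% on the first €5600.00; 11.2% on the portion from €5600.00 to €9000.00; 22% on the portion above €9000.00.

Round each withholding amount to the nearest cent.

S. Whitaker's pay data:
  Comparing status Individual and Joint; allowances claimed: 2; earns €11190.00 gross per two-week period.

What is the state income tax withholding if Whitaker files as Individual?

€1819.64

State Income Tax (Individual): taxable = €11190.00 − 2×€360.00 = €10470.00
  €970.40 + 23.14% × (€10470.00 − €6800.00) = €970.40 + 23.14% × €3670.00 = €1819.64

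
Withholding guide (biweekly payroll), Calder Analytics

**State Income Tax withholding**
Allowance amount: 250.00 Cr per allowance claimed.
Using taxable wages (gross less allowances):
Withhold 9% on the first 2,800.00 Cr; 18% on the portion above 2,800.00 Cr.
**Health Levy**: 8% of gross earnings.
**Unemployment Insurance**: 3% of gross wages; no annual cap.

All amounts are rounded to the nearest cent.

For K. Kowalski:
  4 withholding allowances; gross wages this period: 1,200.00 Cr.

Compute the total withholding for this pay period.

150.00 Cr

State Income Tax: taxable = 1,200.00 Cr − 4×250.00 Cr = 200.00 Cr
  9% × 200.00 Cr = 18.00 Cr
Health Levy: 8% × 1,200.00 Cr = 96.00 Cr
Unemployment Insurance: 3% × 1,200.00 Cr = 36.00 Cr
Total: 18.00 Cr + 96.00 Cr + 36.00 Cr = 150.00 Cr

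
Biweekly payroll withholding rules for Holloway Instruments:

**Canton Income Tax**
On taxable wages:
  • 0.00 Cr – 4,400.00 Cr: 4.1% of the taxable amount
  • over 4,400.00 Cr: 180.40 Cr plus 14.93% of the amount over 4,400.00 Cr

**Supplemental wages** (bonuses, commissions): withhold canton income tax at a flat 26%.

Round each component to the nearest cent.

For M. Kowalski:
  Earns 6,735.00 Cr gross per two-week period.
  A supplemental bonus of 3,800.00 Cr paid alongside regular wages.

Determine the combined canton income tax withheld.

Canton Income Tax: taxable = 6,735.00 Cr
  180.40 Cr + 14.93% × (6,735.00 Cr − 4,400.00 Cr) = 180.40 Cr + 14.93% × 2,335.00 Cr = 529.02 Cr
Supplemental (26% flat on bonus): 26% × 3,800.00 Cr = 988.00 Cr
Total canton income tax: 529.02 Cr + 988.00 Cr = 1,517.02 Cr

1,517.02 Cr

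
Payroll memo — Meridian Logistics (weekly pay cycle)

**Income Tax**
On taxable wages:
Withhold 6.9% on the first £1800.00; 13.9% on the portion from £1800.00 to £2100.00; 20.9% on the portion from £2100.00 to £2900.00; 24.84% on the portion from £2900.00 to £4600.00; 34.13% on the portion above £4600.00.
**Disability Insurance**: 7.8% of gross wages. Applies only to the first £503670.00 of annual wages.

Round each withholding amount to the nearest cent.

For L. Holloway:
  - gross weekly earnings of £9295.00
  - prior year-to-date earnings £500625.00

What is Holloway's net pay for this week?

£6699.71

Income Tax: taxable = £9295.00
  £755.38 + 34.13% × (£9295.00 − £4600.00) = £755.38 + 34.13% × £4695.00 = £2357.78
Disability Insurance: cap £503670.00 − YTD £500625.00 = £3045.00 subject; 7.8% × £3045.00 = £237.51
Total withheld: £2357.78 + £237.51 = £2595.29
Net pay: £9295.00 − £2595.29 = £6699.71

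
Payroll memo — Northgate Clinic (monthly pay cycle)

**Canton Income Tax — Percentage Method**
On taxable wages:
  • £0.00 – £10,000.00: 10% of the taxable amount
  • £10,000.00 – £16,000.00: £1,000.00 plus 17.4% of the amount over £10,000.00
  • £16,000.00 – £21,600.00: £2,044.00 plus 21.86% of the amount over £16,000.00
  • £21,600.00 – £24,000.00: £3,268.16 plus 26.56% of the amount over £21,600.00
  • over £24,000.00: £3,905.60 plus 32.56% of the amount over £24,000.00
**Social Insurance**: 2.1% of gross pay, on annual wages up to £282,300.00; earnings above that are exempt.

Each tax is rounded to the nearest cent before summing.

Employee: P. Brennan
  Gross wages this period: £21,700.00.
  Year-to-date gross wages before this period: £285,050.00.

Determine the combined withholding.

Canton Income Tax: taxable = £21,700.00
  £3,268.16 + 26.56% × (£21,700.00 − £21,600.00) = £3,268.16 + 26.56% × £100.00 = £3,294.72
Social Insurance: YTD £285,050.00 ≥ cap £282,300.00 → £0.00
Total: £3,294.72 + £0.00 = £3,294.72

£3,294.72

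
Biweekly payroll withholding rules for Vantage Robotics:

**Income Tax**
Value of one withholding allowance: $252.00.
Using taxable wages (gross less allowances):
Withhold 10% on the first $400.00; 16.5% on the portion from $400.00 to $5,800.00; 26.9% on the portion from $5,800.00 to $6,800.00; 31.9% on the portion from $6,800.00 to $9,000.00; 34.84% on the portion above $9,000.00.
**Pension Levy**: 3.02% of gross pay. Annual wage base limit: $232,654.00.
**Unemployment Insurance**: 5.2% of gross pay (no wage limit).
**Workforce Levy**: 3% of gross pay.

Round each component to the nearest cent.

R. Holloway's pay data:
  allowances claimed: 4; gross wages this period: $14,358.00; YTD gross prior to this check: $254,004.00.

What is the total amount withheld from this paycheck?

Income Tax: taxable = $14,358.00 − 4×$252.00 = $13,350.00
  $1,901.80 + 34.84% × ($13,350.00 − $9,000.00) = $1,901.80 + 34.84% × $4,350.00 = $3,417.34
Pension Levy: YTD $254,004.00 ≥ cap $232,654.00 → $0.00
Unemployment Insurance: 5.2% × $14,358.00 = $746.62
Workforce Levy: 3% × $14,358.00 = $430.74
Total: $3,417.34 + $0.00 + $746.62 + $430.74 = $4,594.70

$4,594.70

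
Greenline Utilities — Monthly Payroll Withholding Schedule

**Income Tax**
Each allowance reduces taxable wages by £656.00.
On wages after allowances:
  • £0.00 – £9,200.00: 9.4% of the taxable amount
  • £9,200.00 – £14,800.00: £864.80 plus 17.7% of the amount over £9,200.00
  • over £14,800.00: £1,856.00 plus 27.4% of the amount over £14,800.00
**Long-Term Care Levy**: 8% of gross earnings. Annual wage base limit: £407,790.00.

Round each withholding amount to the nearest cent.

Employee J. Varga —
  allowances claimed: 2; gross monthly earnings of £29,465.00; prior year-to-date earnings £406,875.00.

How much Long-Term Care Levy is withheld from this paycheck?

£73.20

Long-Term Care Levy: cap £407,790.00 − YTD £406,875.00 = £915.00 subject; 8% × £915.00 = £73.20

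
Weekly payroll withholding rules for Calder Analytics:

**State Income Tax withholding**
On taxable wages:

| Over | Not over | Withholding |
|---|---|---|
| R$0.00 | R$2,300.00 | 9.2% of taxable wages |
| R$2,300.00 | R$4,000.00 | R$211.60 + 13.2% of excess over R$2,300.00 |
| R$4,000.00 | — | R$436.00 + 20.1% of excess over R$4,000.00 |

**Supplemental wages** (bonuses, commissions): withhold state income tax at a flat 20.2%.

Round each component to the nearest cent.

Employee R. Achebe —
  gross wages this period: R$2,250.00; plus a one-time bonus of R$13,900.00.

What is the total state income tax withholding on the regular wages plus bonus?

R$3,014.80

State Income Tax: taxable = R$2,250.00
  9.2% × R$2,250.00 = R$207.00
Supplemental (20.2% flat on bonus): 20.2% × R$13,900.00 = R$2,807.80
Total state income tax: R$207.00 + R$2,807.80 = R$3,014.80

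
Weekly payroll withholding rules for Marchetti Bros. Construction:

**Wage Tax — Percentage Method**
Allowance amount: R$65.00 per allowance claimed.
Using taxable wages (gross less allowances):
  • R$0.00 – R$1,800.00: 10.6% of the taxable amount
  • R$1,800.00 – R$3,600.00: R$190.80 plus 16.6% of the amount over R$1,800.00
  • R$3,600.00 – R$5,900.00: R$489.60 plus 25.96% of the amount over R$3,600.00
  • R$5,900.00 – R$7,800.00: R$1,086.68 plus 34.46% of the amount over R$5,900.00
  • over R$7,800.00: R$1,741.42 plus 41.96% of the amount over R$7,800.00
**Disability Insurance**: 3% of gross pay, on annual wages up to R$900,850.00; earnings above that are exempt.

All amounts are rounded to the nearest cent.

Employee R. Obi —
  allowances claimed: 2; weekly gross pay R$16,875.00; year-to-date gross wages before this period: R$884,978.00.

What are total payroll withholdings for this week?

Wage Tax: taxable = R$16,875.00 − 2×R$65.00 = R$16,745.00
  R$1,741.42 + 41.96% × (R$16,745.00 − R$7,800.00) = R$1,741.42 + 41.96% × R$8,945.00 = R$5,494.74
Disability Insurance: cap R$900,850.00 − YTD R$884,978.00 = R$15,872.00 subject; 3% × R$15,872.00 = R$476.16
Total: R$5,494.74 + R$476.16 = R$5,970.90

R$5,970.90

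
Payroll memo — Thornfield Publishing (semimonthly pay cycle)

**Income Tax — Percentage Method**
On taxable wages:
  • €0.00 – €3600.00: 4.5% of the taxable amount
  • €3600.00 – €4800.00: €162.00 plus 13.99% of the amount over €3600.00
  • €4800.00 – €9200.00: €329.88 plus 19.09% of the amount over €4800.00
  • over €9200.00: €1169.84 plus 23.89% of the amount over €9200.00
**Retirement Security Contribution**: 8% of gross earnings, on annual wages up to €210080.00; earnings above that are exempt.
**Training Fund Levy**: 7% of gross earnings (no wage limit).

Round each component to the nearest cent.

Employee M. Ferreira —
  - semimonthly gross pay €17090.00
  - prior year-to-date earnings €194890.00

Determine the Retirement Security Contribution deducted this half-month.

Retirement Security Contribution: cap €210080.00 − YTD €194890.00 = €15190.00 subject; 8% × €15190.00 = €1215.20

€1215.20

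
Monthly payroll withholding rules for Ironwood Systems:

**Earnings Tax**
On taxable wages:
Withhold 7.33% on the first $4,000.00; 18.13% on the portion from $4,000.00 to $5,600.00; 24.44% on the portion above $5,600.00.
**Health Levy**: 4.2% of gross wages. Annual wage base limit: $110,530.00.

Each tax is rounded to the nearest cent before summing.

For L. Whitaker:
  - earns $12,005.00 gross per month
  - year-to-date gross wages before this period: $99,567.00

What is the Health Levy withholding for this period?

$460.45

Health Levy: cap $110,530.00 − YTD $99,567.00 = $10,963.00 subject; 4.2% × $10,963.00 = $460.45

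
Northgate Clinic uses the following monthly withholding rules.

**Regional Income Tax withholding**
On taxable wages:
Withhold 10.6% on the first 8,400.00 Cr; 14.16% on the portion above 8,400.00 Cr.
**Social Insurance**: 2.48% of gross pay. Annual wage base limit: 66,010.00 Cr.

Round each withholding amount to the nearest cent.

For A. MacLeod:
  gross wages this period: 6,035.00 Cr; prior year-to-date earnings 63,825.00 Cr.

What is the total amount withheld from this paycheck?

Regional Income Tax: taxable = 6,035.00 Cr
  10.6% × 6,035.00 Cr = 639.71 Cr
Social Insurance: cap 66,010.00 Cr − YTD 63,825.00 Cr = 2,185.00 Cr subject; 2.48% × 2,185.00 Cr = 54.19 Cr
Total: 639.71 Cr + 54.19 Cr = 693.90 Cr

693.90 Cr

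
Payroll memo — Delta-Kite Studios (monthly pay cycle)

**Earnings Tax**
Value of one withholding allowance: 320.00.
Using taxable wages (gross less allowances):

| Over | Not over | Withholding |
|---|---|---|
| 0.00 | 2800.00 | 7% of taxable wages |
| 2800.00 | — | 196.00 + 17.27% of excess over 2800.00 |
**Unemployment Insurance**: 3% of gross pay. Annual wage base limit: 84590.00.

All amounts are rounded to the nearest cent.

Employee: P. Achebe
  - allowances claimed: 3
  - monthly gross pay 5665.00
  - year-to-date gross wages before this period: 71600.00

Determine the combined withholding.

694.94

Earnings Tax: taxable = 5665.00 − 3×320.00 = 4705.00
  196.00 + 17.27% × (4705.00 − 2800.00) = 196.00 + 17.27% × 1905.00 = 524.99
Unemployment Insurance: 3% × 5665.00 = 169.95
Total: 524.99 + 169.95 = 694.94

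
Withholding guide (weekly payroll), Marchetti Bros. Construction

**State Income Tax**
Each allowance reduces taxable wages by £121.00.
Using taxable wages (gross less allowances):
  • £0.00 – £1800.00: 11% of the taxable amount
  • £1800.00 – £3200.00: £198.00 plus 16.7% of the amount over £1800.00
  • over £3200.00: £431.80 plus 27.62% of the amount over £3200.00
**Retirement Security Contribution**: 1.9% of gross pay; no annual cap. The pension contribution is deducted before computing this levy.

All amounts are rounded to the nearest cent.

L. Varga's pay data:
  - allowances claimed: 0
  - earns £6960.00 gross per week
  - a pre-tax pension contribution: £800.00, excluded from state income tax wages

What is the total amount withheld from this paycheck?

£1366.39

State Income Tax: taxable = £6960.00 − £800.00 = £6160.00
  £431.80 + 27.62% × (£6160.00 − £3200.00) = £431.80 + 27.62% × £2960.00 = £1249.35
Retirement Security Contribution: 1.9% × £6160.00 = £117.04
Total: £1249.35 + £117.04 = £1366.39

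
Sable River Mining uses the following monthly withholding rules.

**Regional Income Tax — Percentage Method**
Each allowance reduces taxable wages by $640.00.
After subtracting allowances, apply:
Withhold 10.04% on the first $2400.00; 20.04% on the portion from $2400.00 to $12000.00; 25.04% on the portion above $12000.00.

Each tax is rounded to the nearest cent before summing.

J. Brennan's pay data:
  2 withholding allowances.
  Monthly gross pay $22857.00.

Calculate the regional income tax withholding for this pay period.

Regional Income Tax: taxable = $22857.00 − 2×$640.00 = $21577.00
  $2164.80 + 25.04% × ($21577.00 − $12000.00) = $2164.80 + 25.04% × $9577.00 = $4562.88

$4562.88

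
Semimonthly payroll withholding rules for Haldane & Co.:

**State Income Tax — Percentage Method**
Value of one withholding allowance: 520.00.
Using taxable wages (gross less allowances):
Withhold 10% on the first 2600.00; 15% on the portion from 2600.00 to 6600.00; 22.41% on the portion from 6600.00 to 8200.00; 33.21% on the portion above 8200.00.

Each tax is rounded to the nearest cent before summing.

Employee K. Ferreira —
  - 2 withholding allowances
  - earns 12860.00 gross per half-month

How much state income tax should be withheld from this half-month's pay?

State Income Tax: taxable = 12860.00 − 2×520.00 = 11820.00
  1218.56 + 33.21% × (11820.00 − 8200.00) = 1218.56 + 33.21% × 3620.00 = 2420.76

2420.76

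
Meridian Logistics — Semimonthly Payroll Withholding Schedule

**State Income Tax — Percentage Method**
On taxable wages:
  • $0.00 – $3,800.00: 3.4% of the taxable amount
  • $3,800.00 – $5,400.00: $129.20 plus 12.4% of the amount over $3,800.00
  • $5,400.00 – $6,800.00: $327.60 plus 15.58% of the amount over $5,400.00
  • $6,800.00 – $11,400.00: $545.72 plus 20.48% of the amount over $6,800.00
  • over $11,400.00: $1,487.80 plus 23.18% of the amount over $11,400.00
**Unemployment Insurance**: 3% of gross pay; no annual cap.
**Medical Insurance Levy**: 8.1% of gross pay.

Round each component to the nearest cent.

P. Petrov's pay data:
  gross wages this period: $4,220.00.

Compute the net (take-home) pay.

$3,570.30

State Income Tax: taxable = $4,220.00
  $129.20 + 12.4% × ($4,220.00 − $3,800.00) = $129.20 + 12.4% × $420.00 = $181.28
Unemployment Insurance: 3% × $4,220.00 = $126.60
Medical Insurance Levy: 8.1% × $4,220.00 = $341.82
Total withheld: $181.28 + $126.60 + $341.82 = $649.70
Net pay: $4,220.00 − $649.70 = $3,570.30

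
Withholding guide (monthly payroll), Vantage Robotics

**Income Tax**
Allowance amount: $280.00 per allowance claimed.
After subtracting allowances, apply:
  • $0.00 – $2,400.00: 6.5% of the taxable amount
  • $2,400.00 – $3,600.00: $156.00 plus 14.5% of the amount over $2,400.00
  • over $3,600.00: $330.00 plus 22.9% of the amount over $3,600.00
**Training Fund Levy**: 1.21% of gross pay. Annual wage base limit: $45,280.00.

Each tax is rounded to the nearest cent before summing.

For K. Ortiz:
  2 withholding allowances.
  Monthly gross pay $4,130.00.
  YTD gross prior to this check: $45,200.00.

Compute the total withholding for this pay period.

$326.62

Income Tax: taxable = $4,130.00 − 2×$280.00 = $3,570.00
  $156.00 + 14.5% × ($3,570.00 − $2,400.00) = $156.00 + 14.5% × $1,170.00 = $325.65
Training Fund Levy: cap $45,280.00 − YTD $45,200.00 = $80.00 subject; 1.21% × $80.00 = $0.97
Total: $325.65 + $0.97 = $326.62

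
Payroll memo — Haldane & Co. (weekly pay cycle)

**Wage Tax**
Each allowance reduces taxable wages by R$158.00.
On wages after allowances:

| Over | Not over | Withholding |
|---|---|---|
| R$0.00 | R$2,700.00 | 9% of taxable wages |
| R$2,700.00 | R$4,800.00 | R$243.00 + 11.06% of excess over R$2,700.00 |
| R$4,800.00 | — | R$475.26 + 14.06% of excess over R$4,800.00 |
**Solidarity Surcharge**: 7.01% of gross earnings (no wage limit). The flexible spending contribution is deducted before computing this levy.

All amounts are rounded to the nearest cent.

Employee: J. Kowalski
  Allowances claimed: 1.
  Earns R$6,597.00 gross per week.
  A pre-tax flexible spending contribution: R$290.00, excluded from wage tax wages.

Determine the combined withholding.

Wage Tax: taxable = R$6,597.00 − R$290.00 − 1×R$158.00 = R$6,149.00
  R$475.26 + 14.06% × (R$6,149.00 − R$4,800.00) = R$475.26 + 14.06% × R$1,349.00 = R$664.93
Solidarity Surcharge: 7.01% × R$6,307.00 = R$442.12
Total: R$664.93 + R$442.12 = R$1,107.05

R$1,107.05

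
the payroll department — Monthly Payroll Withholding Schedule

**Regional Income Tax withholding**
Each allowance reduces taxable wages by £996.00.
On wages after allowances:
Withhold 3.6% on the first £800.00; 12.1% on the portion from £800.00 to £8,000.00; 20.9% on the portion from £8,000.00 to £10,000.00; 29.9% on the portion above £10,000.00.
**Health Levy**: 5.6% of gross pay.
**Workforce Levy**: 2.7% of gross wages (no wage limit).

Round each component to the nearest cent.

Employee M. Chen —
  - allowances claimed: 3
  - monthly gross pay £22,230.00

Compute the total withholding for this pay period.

Regional Income Tax: taxable = £22,230.00 − 3×£996.00 = £19,242.00
  £1,318.00 + 29.9% × (£19,242.00 − £10,000.00) = £1,318.00 + 29.9% × £9,242.00 = £4,081.36
Health Levy: 5.6% × £22,230.00 = £1,244.88
Workforce Levy: 2.7% × £22,230.00 = £600.21
Total: £4,081.36 + £1,244.88 + £600.21 = £5,926.45

£5,926.45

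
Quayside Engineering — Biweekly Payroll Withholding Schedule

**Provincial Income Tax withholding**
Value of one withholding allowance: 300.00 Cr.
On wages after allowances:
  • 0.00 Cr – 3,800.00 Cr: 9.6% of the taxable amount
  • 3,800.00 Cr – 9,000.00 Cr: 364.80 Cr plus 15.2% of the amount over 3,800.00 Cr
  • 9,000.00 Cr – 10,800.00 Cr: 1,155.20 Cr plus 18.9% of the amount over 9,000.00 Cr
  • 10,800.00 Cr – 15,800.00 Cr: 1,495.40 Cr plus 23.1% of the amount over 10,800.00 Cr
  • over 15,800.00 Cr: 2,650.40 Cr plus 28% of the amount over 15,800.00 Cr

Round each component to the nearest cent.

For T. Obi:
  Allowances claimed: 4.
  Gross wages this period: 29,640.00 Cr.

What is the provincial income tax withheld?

Provincial Income Tax: taxable = 29,640.00 Cr − 4×300.00 Cr = 28,440.00 Cr
  2,650.40 Cr + 28% × (28,440.00 Cr − 15,800.00 Cr) = 2,650.40 Cr + 28% × 12,640.00 Cr = 6,189.60 Cr

6,189.60 Cr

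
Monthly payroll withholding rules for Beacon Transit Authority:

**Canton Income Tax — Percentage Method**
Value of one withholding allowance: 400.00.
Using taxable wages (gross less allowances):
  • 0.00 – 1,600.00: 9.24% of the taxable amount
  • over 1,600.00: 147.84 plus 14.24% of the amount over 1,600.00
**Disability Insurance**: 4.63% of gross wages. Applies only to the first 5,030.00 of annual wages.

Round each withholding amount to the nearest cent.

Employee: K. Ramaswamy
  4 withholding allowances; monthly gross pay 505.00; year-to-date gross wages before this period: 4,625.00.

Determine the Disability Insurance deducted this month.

18.75

Disability Insurance: cap 5,030.00 − YTD 4,625.00 = 405.00 subject; 4.63% × 405.00 = 18.75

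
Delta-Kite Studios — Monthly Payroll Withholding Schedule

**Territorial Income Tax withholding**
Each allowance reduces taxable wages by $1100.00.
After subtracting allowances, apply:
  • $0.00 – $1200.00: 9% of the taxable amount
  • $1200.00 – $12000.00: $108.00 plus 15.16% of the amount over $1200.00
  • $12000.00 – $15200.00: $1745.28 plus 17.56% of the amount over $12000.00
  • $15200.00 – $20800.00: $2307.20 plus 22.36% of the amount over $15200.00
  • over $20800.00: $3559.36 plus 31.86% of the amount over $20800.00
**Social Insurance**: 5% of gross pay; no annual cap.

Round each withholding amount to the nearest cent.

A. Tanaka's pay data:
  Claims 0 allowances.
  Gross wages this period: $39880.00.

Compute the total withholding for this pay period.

Territorial Income Tax: taxable = $39880.00
  $3559.36 + 31.86% × ($39880.00 − $20800.00) = $3559.36 + 31.86% × $19080.00 = $9638.25
Social Insurance: 5% × $39880.00 = $1994.00
Total: $9638.25 + $1994.00 = $11632.25

$11632.25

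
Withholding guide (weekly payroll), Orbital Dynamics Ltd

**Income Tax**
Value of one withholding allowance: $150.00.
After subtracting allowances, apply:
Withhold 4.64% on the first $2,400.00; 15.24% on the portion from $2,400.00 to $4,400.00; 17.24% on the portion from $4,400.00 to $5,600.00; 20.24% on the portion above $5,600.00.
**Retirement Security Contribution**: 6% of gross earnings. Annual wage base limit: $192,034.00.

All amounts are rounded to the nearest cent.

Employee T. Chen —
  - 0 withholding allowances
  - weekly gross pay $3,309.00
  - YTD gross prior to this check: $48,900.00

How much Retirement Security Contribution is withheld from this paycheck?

$198.54

Retirement Security Contribution: 6% × $3,309.00 = $198.54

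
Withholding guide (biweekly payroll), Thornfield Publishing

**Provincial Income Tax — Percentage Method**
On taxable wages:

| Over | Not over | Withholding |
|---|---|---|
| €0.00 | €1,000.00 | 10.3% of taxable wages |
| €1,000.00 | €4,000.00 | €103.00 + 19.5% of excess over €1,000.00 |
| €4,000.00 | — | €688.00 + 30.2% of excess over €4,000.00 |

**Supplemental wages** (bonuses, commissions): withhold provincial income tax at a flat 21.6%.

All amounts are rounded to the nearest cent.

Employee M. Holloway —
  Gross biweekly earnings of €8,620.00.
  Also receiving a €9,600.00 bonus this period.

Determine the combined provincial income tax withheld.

€4,156.84

Provincial Income Tax: taxable = €8,620.00
  €688.00 + 30.2% × (€8,620.00 − €4,000.00) = €688.00 + 30.2% × €4,620.00 = €2,083.24
Supplemental (21.6% flat on bonus): 21.6% × €9,600.00 = €2,073.60
Total provincial income tax: €2,083.24 + €2,073.60 = €4,156.84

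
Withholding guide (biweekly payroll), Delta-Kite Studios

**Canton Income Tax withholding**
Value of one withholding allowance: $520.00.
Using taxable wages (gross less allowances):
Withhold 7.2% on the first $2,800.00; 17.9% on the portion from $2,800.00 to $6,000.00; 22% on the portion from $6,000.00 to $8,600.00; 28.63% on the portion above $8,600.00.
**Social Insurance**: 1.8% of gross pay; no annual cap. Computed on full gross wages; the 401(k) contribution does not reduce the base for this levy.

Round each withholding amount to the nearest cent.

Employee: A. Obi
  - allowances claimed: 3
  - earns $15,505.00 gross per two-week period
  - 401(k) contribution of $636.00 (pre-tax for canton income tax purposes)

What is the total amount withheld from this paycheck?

Canton Income Tax: taxable = $15,505.00 − $636.00 − 3×$520.00 = $13,309.00
  $1,346.40 + 28.63% × ($13,309.00 − $8,600.00) = $1,346.40 + 28.63% × $4,709.00 = $2,694.59
Social Insurance: 1.8% × $15,505.00 = $279.09
Total: $2,694.59 + $279.09 = $2,973.68

$2,973.68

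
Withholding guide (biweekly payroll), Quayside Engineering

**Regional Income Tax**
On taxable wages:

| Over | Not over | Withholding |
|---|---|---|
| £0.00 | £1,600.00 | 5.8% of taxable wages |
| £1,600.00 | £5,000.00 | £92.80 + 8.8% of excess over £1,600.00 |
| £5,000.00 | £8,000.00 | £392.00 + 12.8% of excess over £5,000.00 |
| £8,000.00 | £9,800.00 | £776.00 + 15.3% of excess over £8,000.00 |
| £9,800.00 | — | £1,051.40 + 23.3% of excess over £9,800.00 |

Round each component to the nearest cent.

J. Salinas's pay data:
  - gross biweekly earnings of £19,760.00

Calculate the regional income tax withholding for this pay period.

Regional Income Tax: taxable = £19,760.00
  £1,051.40 + 23.3% × (£19,760.00 − £9,800.00) = £1,051.40 + 23.3% × £9,960.00 = £3,372.08

£3,372.08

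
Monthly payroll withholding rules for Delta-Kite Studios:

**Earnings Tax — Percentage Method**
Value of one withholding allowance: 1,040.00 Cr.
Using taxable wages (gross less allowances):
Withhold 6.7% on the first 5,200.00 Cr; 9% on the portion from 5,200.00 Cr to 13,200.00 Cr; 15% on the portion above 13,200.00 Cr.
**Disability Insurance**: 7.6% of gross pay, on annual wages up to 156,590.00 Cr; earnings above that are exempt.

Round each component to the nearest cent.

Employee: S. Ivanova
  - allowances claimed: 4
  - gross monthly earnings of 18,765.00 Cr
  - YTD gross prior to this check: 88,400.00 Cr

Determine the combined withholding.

Earnings Tax: taxable = 18,765.00 Cr − 4×1,040.00 Cr = 14,605.00 Cr
  1,068.40 Cr + 15% × (14,605.00 Cr − 13,200.00 Cr) = 1,068.40 Cr + 15% × 1,405.00 Cr = 1,279.15 Cr
Disability Insurance: 7.6% × 18,765.00 Cr = 1,426.14 Cr
Total: 1,279.15 Cr + 1,426.14 Cr = 2,705.29 Cr

2,705.29 Cr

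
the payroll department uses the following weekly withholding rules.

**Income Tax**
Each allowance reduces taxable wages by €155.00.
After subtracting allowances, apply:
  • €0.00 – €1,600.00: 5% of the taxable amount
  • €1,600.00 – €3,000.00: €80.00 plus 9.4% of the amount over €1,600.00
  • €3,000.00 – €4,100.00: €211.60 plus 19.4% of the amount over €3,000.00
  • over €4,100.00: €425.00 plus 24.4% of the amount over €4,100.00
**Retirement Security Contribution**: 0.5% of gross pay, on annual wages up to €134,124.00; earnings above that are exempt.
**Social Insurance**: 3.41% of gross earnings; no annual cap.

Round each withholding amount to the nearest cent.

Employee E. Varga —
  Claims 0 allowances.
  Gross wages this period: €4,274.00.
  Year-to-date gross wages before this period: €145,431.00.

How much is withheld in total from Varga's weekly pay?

Income Tax: taxable = €4,274.00
  €425.00 + 24.4% × (€4,274.00 − €4,100.00) = €425.00 + 24.4% × €174.00 = €467.46
Retirement Security Contribution: YTD €145,431.00 ≥ cap €134,124.00 → €0.00
Social Insurance: 3.41% × €4,274.00 = €145.74
Total: €467.46 + €0.00 + €145.74 = €613.20

€613.20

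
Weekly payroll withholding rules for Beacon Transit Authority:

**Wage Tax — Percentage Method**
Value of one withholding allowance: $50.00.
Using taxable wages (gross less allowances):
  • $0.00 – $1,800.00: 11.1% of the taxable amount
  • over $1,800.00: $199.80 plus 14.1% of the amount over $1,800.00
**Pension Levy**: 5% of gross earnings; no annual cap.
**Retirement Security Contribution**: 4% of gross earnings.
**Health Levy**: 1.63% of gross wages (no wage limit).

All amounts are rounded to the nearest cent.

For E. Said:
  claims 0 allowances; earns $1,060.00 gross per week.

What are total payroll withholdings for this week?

Wage Tax: taxable = $1,060.00
  11.1% × $1,060.00 = $117.66
Pension Levy: 5% × $1,060.00 = $53.00
Retirement Security Contribution: 4% × $1,060.00 = $42.40
Health Levy: 1.63% × $1,060.00 = $17.28
Total: $117.66 + $53.00 + $42.40 + $17.28 = $230.34

$230.34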